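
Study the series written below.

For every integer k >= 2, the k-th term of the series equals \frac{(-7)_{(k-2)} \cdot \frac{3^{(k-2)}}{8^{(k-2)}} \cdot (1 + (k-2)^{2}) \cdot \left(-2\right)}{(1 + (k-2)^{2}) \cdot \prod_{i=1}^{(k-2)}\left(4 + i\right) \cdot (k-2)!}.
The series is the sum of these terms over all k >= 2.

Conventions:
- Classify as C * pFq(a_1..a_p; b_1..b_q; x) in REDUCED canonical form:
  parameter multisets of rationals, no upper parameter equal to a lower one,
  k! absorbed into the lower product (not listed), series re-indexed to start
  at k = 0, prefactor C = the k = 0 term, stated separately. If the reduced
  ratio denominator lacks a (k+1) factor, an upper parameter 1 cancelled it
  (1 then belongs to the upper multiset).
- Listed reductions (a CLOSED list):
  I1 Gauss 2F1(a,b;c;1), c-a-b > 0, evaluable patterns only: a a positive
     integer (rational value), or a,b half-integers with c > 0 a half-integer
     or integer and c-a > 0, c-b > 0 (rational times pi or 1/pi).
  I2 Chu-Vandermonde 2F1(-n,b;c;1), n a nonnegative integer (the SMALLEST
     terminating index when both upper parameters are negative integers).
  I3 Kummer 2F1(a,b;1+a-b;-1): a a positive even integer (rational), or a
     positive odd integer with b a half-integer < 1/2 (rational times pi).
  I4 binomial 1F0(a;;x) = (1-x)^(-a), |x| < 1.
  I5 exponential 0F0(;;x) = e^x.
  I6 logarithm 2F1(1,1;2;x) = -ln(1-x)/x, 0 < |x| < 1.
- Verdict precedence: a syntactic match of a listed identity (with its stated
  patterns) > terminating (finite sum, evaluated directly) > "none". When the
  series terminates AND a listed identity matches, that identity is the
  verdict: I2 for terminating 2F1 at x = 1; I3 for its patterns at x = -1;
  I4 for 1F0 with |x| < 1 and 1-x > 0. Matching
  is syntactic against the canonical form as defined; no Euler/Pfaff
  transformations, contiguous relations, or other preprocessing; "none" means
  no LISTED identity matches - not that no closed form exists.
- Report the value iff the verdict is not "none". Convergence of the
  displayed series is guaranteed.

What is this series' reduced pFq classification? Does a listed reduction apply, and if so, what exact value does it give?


With C = -2: the canonical form is 1F1(-7; 5; \frac{3}{8}). Verdict: terminating. With -7 upstairs the series is a 8-term polynomial sum; evaluated term by term. Its exact value is -\frac{72995770151}{64592281600}.

First insight: from the first term -2: the two geometric factors (prefactor -2) combine into one argument.
Step ratio: r(k) = \frac{3}{8} * (k-7) / [(k+5) (k+1)] - rational in k. x = \frac{3}{8}; t_0 = -2; negate the roots.


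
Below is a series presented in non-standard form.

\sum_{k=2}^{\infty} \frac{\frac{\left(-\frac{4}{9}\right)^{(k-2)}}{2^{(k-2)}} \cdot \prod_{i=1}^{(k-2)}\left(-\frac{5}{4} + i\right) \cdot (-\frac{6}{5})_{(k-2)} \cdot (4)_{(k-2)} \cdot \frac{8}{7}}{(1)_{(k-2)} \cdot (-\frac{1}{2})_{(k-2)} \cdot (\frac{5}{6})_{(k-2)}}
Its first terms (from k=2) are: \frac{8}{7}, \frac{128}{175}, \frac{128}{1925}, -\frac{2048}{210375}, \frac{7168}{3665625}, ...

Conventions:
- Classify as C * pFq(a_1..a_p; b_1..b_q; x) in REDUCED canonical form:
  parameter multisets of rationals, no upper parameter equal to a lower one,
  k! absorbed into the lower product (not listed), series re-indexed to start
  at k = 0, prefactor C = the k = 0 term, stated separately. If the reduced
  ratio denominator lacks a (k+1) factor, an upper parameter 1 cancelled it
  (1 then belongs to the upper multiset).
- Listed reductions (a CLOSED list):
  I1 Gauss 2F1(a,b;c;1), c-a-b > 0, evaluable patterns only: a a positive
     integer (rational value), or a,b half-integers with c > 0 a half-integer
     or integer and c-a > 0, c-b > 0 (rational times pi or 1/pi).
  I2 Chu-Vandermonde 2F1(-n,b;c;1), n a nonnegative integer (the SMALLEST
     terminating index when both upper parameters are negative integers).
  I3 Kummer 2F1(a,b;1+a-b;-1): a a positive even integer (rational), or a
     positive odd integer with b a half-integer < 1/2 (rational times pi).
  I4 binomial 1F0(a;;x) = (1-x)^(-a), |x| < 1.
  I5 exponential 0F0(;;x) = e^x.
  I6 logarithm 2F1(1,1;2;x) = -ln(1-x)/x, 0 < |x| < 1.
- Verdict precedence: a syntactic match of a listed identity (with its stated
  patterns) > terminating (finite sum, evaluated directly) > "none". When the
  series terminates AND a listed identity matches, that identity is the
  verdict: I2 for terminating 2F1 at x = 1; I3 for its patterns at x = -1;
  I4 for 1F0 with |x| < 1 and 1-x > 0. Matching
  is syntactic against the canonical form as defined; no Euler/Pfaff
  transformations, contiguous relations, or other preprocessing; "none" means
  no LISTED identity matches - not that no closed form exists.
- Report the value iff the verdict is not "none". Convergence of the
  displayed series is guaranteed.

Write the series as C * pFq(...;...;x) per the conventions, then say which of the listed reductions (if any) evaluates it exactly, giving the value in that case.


Structural cue: with t_0 = \frac{8}{7}, (1)_k (prefactor 8/7) is k! itself.
Adjacent-term ratio: r(k) = -\frac{2}{9} * (k-\frac{6}{5}) (k-\frac{1}{4}) (k+4) / [(k-\frac{1}{2}) (k+\frac{5}{6}) (k+1)] - rational in k. x = -\frac{2}{9}; t_0 = \frac{8}{7}; negate the roots.

The series (x = -\frac{2}{9}) is 3F2: upper {-\frac{6}{5}, -\frac{1}{4}, 4}, lower {-\frac{1}{2}, \frac{5}{6}}, prefactor \frac{8}{7}. Verdict: none - at argument -\frac{2}{9} the multisets {-\frac{6}{5}, -\frac{1}{4}, 4} ; {-\frac{1}{2}, \frac{5}{6}} match no listed identity.


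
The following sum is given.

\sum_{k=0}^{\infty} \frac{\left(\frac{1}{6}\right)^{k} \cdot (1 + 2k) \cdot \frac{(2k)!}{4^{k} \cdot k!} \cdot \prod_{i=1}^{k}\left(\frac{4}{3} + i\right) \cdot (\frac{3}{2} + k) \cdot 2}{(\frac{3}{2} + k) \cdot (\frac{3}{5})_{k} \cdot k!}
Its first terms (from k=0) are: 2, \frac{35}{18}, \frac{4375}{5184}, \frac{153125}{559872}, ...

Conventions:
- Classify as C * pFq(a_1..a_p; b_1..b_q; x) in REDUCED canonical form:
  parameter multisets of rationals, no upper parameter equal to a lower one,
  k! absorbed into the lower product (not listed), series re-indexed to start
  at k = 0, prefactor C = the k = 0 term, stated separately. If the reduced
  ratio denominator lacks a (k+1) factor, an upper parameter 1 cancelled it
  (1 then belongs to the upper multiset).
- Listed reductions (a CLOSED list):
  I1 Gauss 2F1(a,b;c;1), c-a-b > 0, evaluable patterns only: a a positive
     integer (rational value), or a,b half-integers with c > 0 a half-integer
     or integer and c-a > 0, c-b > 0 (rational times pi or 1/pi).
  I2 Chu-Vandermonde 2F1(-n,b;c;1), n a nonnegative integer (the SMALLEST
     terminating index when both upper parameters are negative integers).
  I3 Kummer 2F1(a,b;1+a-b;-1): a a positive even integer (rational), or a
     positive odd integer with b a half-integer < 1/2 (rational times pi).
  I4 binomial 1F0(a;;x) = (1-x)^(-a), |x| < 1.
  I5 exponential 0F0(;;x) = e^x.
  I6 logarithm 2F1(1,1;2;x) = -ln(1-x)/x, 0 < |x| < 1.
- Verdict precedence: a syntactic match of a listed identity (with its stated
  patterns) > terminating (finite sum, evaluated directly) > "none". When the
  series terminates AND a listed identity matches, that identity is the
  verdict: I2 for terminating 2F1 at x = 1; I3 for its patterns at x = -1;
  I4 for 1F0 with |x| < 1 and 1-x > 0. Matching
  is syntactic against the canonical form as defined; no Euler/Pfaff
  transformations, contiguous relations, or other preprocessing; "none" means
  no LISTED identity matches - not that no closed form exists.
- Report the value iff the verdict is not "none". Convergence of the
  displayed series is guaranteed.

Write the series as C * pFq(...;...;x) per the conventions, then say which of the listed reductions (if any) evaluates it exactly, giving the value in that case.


This is 2 * 2F1(\frac{3}{2}, \frac{7}{3}; \frac{3}{5}; \frac{1}{6}) in reduced canonical form. Verdict: no listed reduction: x = \frac{1}{6} and upper {\frac{3}{2}, \frac{7}{3}} fail every I1-I6 pattern.

First insight: x = \frac{1}{6} and striking the common factor k + 3/2 reduces the term (C = 2, x = 1/6).
Consecutive-term ratio: r(k) = \frac{1}{6} * (k+\frac{3}{2}) (k+\frac{7}{3}) / [(k+\frac{3}{5}) (k+1)] - rational in k. x = \frac{1}{6}; t_0 = 2; negate the roots.


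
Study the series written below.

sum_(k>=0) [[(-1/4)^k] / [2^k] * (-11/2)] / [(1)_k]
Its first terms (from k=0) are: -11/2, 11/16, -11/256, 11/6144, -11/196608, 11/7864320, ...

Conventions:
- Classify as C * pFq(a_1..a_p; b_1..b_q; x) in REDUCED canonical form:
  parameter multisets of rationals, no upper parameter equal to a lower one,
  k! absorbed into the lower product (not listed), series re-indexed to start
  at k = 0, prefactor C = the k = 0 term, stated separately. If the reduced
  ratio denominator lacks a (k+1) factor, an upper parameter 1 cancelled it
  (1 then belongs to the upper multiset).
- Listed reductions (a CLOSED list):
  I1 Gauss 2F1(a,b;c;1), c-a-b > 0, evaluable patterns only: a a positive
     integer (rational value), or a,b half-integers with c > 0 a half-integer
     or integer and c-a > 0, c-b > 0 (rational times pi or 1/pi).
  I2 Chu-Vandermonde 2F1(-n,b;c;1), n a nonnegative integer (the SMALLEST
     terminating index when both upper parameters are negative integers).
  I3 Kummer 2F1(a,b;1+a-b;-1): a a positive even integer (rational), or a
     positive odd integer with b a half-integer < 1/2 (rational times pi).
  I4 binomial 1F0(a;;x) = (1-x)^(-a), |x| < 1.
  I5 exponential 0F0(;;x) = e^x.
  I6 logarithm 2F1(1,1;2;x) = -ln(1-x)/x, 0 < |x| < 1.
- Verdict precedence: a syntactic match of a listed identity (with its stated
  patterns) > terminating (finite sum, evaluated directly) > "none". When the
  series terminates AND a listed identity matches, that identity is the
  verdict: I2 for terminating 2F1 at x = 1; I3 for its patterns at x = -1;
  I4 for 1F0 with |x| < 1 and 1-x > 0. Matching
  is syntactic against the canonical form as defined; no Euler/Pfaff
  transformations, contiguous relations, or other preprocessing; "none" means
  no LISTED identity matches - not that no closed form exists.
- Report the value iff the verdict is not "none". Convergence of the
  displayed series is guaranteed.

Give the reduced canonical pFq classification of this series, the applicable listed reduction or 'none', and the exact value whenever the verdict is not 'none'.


Key observation: with t_0 = -11/2, the two k-th powers (C = -11/2, x = -1/8) combine into one argument.
Step ratio: r(k) = (-1/8) * 1 / [(k+1)] - poly over poly, x = (-1/8) from leading terms; C = -11/2 at k = 0.

With C = -11/2: the canonical form is 0F0(-; -; -1/8). Verdict: this is the I5 exponential reduction (the 0F0 exponential series at x = -1/8). Sum: (-11/2) * e^(-1/8).


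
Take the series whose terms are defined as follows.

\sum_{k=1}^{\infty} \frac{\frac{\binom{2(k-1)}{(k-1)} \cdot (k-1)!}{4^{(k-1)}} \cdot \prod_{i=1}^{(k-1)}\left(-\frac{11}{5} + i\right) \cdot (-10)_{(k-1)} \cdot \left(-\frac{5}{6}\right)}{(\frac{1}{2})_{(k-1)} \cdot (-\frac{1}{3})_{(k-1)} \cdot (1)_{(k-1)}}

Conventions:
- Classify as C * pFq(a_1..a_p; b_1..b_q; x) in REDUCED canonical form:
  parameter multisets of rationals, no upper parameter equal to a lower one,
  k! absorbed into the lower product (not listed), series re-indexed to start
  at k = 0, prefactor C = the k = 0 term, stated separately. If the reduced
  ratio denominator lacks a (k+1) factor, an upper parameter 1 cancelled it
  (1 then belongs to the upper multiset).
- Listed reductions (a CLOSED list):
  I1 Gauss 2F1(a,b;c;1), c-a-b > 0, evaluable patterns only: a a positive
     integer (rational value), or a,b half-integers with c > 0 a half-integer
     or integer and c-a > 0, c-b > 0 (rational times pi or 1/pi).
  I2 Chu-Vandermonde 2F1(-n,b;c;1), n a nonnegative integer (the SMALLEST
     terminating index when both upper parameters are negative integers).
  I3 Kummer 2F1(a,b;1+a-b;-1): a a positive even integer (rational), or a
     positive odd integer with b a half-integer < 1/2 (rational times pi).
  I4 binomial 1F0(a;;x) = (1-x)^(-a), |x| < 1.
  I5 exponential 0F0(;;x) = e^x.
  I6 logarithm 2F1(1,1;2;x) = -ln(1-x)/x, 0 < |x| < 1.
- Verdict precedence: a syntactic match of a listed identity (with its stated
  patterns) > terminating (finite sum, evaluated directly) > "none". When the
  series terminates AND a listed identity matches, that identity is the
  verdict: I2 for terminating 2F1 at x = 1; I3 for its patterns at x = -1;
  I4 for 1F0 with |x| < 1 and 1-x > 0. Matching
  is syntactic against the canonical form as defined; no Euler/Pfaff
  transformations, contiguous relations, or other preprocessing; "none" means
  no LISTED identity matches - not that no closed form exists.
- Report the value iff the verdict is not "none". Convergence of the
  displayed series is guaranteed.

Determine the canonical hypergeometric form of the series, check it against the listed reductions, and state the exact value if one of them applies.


The series (x = 1) is 2F1: upper {-10, -\frac{6}{5}}, lower {-\frac{1}{3}}, prefactor -\frac{5}{6}. Verdict: this is Chu-Vandermonde (I2) (terminating 2F1 at x = 1 with n = 10, b = -6/5, c = -\frac{1}{3}). Its exact value is \frac{2722274499427}{57275390625}.

First insight: from the first term -\frac{5}{6}: the running product (C = -5/6) telescopes to a rising factorial.
Consecutive-term ratio: r(k) = 1 * (k-10) (k-\frac{6}{5}) / [(k-\frac{1}{3}) (k+1)] - rational in k. x = 1; t_0 = -\frac{5}{6}; negate the roots.


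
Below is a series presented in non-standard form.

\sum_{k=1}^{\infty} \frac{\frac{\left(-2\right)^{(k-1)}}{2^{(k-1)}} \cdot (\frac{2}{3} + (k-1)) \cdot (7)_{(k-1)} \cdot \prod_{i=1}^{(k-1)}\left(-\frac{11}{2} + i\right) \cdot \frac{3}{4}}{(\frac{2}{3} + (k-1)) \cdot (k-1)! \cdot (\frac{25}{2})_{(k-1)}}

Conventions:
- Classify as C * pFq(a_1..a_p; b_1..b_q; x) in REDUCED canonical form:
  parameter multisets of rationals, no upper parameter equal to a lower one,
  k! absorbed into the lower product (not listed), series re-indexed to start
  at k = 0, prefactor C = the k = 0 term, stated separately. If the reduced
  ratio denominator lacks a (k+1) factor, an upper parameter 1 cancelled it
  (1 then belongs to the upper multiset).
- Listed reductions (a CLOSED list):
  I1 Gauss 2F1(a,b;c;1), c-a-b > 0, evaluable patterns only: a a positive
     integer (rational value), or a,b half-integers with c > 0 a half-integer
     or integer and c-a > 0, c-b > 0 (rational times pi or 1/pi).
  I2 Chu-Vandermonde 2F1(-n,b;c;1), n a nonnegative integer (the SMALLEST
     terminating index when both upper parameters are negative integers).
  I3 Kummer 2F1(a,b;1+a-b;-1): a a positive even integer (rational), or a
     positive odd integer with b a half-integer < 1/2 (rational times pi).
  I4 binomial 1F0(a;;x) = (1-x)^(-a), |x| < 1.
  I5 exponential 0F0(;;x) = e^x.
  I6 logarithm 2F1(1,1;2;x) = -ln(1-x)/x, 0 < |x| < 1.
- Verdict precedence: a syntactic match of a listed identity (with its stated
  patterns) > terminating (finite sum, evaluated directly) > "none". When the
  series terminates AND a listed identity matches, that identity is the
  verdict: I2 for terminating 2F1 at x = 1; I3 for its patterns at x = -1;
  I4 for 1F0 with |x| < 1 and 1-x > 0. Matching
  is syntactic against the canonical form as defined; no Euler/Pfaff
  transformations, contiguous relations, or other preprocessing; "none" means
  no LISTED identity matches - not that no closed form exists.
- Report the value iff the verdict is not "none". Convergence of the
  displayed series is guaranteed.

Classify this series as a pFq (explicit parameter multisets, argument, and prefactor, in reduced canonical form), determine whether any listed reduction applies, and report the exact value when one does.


With C = \frac{3}{4}: the canonical form is 2F1(-\frac{9}{2}, 7; \frac{25}{2}; -1). Verdict: this is the Kummer evaluation I3 (x = -1; c = \frac{25}{2} equals 1+a-b for upper {-\frac{9}{2}, 7}: listed pattern). Its exact value is \frac{1003917915}{536870912} \cdot \pi.

First insight: from the first term \frac{3}{4}: the two k-th powers (C = 3/4, x = -1) combine into one argument.
Ratio: r(k) = -1 * (k-\frac{9}{2}) (k+7) / [(k+\frac{25}{2}) (k+1)] - rational; roots negated = parameters, x = -1, C = \frac{3}{4}.


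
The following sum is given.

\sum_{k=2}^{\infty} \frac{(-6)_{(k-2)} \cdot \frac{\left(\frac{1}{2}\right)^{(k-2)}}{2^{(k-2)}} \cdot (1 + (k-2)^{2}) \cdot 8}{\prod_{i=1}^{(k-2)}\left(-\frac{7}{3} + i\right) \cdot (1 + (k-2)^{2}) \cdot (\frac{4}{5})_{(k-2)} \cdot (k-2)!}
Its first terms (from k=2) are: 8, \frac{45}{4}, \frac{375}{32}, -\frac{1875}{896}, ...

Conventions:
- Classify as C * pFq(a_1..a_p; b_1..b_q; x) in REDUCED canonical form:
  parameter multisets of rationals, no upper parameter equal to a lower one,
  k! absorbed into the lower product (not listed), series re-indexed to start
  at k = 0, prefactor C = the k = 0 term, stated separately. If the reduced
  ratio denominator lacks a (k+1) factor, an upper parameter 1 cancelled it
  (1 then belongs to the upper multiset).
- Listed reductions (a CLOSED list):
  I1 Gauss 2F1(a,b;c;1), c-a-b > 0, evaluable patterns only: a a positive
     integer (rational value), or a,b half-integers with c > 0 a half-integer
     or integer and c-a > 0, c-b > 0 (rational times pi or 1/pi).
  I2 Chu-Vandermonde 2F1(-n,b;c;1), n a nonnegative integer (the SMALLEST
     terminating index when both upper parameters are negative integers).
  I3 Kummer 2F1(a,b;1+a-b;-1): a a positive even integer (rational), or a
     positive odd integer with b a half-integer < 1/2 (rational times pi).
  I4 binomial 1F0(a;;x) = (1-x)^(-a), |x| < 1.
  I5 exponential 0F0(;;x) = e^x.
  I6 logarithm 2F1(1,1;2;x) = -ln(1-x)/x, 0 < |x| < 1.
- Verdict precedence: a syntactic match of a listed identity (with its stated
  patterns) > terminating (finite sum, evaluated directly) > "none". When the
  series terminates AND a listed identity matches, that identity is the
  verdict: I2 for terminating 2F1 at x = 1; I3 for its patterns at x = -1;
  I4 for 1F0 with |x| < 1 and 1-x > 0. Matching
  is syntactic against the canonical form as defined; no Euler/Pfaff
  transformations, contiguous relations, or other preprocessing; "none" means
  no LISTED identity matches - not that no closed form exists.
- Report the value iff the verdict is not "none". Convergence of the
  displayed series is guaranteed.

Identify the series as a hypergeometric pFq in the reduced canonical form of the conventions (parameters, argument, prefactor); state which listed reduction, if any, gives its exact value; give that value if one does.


Prefactor 8, argument \frac{1}{4}: 1F2 with upper {-6} over lower {-\frac{4}{3}, \frac{4}{5}}. Verdict: terminating - upper -6 stops the sum at k = 6; the 7 terms are added exactly. Its exact value is \frac{2574746828527}{88975867904}.

Key step: from the first term 8: the two k-th powers (prefactor 8) combine into one argument.
Step ratio: r(k) = \frac{1}{4} * (k-6) / [(k-\frac{4}{3}) (k+\frac{4}{5}) (k+1)] - rational; roots negated = parameters, x = \frac{1}{4}, C = 8.


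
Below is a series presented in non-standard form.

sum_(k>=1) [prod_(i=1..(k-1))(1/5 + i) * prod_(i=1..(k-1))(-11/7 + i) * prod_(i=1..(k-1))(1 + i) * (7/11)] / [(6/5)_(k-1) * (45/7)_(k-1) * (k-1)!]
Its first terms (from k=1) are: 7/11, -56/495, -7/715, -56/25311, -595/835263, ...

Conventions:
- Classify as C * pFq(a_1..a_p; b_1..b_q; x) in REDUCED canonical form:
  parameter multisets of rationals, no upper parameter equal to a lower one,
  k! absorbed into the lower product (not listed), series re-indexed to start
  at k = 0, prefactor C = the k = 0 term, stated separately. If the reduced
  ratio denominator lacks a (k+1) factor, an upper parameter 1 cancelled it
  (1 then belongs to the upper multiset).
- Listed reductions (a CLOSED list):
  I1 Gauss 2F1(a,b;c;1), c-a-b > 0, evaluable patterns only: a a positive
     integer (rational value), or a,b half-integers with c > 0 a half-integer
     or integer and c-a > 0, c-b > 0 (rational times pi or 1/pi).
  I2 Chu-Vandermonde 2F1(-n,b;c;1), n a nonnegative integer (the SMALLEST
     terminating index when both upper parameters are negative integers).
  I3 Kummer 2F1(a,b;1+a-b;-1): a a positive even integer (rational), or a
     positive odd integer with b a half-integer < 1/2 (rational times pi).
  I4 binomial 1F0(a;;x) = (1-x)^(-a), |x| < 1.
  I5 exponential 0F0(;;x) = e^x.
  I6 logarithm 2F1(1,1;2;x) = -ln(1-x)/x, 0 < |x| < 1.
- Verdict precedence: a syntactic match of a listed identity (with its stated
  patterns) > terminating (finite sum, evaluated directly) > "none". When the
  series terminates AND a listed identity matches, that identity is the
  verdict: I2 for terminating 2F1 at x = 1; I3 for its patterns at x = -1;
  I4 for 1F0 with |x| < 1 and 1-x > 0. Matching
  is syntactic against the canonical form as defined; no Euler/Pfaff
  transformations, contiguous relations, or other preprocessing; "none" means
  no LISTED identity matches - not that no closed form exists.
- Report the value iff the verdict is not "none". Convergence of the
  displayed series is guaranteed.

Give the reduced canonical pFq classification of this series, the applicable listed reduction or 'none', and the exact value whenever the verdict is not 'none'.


With C = 7/11: the canonical form is 2F1(-4/7, 2; 45/7; 1). Verdict: the Gauss summation I1 applies (x = 1: the Gamma ratio telescopes since c-a-b = 5 > 0 and a = 2 in Z>0). Sum: 589/1155.

Key step: from the first term 7/11: the running product (C = 7/11, x = 1) telescopes to a rising factorial.
Ratio: r(k) = 1 * (k-4/7) (k+2) / [(k+45/7) (k+1)] - poly over poly, x = 1 from leading terms; C = 7/11 at k = 0.


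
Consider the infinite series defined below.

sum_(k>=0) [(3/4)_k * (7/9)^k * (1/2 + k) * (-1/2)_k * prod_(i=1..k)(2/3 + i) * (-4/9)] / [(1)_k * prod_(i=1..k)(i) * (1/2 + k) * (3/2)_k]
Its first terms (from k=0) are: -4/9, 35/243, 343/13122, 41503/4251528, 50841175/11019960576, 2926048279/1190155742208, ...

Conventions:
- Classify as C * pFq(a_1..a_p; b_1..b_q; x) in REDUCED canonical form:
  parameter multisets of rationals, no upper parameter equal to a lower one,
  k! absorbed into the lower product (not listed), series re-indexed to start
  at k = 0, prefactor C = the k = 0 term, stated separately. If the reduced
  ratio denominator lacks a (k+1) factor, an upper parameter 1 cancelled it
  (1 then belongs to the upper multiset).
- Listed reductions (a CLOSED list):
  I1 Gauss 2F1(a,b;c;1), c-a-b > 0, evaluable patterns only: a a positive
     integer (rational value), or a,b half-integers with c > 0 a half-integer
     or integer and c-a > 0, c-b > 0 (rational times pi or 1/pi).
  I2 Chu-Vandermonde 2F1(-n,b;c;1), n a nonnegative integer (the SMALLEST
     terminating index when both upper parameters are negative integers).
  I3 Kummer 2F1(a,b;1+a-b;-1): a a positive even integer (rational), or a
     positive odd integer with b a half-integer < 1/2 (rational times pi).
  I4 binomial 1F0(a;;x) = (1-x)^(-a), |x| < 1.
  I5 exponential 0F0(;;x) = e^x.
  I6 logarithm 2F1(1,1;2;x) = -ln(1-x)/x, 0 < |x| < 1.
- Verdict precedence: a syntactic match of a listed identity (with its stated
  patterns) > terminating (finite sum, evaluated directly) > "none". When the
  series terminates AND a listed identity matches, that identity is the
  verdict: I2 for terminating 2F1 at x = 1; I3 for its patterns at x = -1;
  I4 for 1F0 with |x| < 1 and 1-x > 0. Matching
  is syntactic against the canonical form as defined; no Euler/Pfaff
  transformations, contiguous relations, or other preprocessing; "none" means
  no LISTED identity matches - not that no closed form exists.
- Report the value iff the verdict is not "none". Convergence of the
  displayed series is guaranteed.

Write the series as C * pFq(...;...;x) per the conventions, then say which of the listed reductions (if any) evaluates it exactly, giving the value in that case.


Key step: x = (7/9) and striking the common factor k + 1/2 reduces the term (C = -4/9).
Step ratio: r(k) = (7/9) * (k-1/2) (k+3/4) (k+5/3) / [(k+1) (k+3/2) (k+1)] - poly over poly, x = (7/9) from leading terms; C = -4/9 at k = 0.

Canonical form: C = -4/9 times 3F2 with upper {-1/2, 3/4, 5/3}, lower {1, 3/2}, x = 7/9. Verdict: none (x = 7/9): each listed identity misses the multisets {-1/2, 3/4, 5/3} ; {1, 3/2}.


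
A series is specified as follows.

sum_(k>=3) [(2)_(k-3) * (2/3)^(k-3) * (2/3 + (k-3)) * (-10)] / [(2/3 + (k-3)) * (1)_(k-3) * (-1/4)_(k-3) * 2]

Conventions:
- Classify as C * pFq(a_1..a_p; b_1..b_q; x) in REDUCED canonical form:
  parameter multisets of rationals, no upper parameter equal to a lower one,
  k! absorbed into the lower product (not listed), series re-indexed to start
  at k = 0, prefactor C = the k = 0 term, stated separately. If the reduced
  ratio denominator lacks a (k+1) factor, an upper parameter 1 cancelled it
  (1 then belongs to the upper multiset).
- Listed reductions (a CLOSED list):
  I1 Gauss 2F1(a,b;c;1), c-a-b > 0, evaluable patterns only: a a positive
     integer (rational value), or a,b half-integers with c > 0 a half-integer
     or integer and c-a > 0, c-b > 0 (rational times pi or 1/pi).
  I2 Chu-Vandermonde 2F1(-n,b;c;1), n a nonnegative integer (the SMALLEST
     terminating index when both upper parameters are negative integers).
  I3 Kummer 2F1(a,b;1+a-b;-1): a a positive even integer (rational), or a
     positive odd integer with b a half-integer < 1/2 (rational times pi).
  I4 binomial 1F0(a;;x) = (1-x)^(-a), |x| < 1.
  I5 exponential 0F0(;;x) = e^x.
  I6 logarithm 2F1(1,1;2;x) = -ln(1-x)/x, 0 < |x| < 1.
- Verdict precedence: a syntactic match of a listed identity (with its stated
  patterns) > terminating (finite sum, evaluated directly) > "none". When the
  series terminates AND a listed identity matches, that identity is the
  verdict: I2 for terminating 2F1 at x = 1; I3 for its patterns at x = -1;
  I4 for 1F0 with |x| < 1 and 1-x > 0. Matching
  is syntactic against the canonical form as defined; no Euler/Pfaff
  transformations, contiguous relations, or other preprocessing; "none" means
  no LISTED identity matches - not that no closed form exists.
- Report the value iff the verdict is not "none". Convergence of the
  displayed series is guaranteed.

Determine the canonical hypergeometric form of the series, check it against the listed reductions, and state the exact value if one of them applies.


Key observation: t_0 = -5 here, and k + 2/3 divides numerator and denominator alike; C = -5, x = 2/3 after cancelling.
Adjacent-term ratio: r(k) = (2/3) * (k+2) / [(k-1/4) (k+1)] - rational in k, leading ratio (2/3); with t_0 = -5, classification follows.

Canonical form: C = -5 times 1F1 with upper {2}, lower {-1/4}, x = 2/3. Verdict: none (x = 2/3): each listed identity misses the multisets {2} ; {-1/4}.


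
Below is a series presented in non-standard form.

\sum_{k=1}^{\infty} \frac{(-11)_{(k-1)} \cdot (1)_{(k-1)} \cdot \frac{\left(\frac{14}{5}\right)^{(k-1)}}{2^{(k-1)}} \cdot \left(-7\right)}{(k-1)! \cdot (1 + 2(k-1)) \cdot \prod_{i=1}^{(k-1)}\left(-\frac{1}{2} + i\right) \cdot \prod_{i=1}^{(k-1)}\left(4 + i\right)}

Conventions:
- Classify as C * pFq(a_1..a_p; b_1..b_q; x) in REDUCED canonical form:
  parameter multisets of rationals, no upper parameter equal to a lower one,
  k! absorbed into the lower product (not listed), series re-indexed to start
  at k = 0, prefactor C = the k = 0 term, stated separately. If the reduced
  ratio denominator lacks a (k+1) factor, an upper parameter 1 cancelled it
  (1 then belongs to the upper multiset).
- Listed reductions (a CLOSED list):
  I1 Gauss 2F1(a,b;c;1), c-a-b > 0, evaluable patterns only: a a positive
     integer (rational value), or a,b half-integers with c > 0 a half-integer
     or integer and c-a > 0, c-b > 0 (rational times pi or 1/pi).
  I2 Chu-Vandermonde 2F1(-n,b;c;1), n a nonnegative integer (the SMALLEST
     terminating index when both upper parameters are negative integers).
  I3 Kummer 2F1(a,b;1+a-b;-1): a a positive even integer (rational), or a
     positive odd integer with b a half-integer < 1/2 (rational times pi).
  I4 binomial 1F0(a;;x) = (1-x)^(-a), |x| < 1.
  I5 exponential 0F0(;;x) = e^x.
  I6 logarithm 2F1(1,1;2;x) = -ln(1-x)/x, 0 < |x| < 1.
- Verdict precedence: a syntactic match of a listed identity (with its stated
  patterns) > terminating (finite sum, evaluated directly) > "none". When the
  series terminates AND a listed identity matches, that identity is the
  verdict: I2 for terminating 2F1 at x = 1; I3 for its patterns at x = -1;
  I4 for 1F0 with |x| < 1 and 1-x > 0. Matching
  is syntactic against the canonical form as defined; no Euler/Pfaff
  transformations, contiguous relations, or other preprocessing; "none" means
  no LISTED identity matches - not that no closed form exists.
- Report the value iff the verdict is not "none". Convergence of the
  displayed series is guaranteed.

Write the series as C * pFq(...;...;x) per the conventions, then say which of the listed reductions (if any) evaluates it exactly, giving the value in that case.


With C = -7: the canonical form is 2F2(-11, 1; \frac{3}{2}, 5; \frac{7}{5}). Verdict: terminating - upper parameter -11 makes this a finite sum (last index 11), evaluated exactly. Hence: -\frac{56198643431207902639}{61449356195068359375}.

The tell: with t_0 = -7, the lower running product (C = -7) is a rising factorial.
Term ratio: r(k) = \frac{7}{5} * (k-11) (k+1) / [(k+\frac{3}{2}) (k+5) (k+1)] - rational in k. x = \frac{7}{5}; t_0 = -7; negate the roots.


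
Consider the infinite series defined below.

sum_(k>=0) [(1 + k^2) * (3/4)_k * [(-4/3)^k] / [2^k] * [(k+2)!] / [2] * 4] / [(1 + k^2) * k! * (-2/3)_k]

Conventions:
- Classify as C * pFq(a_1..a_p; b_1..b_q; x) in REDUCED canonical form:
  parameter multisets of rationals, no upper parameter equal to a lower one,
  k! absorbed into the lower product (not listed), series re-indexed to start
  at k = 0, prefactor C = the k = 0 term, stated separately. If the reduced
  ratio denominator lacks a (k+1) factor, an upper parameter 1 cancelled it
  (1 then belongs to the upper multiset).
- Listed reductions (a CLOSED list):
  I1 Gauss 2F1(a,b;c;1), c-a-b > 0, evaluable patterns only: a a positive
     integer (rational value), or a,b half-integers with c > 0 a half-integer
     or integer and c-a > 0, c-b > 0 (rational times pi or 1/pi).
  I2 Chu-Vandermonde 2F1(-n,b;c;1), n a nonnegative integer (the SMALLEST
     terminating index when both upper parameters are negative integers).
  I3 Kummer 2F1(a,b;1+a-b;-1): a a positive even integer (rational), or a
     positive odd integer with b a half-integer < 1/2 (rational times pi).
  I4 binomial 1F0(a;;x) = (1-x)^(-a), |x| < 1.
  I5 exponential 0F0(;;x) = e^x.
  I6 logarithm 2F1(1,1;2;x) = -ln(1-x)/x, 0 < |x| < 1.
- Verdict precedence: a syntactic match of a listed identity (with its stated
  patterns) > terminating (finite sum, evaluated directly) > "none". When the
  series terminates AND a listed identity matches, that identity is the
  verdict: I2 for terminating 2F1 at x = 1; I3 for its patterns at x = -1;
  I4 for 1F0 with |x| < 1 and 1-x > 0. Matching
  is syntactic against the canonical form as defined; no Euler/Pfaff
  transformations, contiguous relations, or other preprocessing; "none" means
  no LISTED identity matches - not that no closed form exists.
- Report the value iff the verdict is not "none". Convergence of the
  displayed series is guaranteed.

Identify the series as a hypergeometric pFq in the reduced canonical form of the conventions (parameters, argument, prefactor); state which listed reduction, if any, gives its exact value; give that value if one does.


x = -2/3 here; the reduced form reads 2F1, upper {3/4, 3}, lower {-2/3}, C = 4. Verdict: no listed reduction: x = -2/3 and upper {3/4, 3} fail every I1-I6 pattern.

Structural cue: with t_0 = 4, the factorial ratio (C = 4, x = -2/3) (k+a-1)!/(a-1)! is a rising factorial (a)_k.
Ratio: r(k) = (-2/3) * (k+3/4) (k+3) / [(k-2/3) (k+1)] - rational in k, leading ratio (-2/3); with t_0 = 4, classification follows.


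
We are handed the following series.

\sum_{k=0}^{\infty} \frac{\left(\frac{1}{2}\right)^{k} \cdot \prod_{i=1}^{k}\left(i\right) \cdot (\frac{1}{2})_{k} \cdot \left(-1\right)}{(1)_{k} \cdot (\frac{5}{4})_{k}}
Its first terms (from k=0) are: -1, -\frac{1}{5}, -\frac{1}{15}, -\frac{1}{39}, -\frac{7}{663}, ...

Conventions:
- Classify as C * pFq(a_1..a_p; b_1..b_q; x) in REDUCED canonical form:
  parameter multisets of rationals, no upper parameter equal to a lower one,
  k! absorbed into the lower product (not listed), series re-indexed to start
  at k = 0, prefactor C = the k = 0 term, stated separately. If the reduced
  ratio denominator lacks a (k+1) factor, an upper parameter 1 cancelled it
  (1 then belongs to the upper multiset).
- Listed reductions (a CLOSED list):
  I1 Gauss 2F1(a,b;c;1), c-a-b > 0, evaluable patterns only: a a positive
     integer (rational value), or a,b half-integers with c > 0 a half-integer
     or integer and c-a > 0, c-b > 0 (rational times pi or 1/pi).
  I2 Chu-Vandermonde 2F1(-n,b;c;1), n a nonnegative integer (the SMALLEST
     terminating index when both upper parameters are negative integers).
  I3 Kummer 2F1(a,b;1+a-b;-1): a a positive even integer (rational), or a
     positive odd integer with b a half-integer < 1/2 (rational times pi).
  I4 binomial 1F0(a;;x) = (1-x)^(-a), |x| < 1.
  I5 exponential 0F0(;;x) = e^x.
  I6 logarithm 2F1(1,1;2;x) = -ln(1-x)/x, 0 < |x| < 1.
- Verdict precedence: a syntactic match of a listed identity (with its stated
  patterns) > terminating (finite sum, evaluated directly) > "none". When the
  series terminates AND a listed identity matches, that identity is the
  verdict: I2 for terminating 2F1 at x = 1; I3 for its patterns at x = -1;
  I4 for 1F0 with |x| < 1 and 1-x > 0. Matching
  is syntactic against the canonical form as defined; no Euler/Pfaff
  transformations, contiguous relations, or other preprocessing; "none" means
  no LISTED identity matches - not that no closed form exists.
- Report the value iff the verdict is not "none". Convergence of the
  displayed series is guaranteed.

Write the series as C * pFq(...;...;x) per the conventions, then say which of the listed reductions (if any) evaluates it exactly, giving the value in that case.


Key observation: t_0 = -1 here, and the running product (prefactor -1) telescopes to a rising factorial.
Adjacent-term ratio: r(k) = \frac{1}{2} * (k+\frac{1}{2}) (k+1) / [(k+\frac{5}{4}) (k+1)] - rational; roots negated = parameters, x = \frac{1}{2}, C = -1.

Prefactor -1, argument \frac{1}{2}: 2F1 with upper {\frac{1}{2}, 1} over lower {\frac{5}{4}}. Verdict: none. A 2F1 with upper {\frac{1}{2}, 1} fits none of I1-I6 at x = \frac{1}{2}; the sum runs forever.


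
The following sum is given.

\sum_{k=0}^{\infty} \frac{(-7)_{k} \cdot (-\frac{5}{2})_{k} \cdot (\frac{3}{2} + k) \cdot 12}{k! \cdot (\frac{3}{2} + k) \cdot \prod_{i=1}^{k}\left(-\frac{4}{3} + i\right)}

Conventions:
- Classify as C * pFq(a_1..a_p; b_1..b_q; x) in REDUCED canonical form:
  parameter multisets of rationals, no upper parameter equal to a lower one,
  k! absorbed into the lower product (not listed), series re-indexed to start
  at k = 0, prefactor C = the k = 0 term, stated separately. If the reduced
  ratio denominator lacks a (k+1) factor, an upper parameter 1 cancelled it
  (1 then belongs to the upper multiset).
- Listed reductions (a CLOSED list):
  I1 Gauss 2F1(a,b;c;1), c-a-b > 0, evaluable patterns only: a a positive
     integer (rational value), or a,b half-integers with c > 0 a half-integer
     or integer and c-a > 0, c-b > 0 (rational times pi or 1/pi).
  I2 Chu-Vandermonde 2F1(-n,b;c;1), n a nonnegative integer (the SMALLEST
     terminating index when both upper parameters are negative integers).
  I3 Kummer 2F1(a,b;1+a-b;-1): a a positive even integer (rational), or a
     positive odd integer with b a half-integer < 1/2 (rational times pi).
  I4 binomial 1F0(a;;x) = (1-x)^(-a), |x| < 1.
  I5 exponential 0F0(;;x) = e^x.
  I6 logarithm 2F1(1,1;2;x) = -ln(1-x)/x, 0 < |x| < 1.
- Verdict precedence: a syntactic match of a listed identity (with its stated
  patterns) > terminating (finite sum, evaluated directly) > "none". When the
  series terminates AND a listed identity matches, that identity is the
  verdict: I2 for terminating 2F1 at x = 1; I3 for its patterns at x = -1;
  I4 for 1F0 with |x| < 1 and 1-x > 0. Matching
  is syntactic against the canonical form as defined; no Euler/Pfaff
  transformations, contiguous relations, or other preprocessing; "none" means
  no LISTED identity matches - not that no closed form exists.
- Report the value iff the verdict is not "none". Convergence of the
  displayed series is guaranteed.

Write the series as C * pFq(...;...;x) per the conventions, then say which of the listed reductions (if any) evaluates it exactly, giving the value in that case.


Classification (C = 12): 2F1 with upper {-7, -\frac{5}{2}}, lower {-\frac{1}{3}}, argument x = 1. Verdict: the Chu-Vandermonde identity I2 fires (terminating 2F1 at x = 1 with n = 7, b = -5/2, c = -\frac{1}{3}). Value: -\frac{1279140135}{191488}.

The tell: from the first term 12: striking the common factor k + 3/2 reduces the term (C = 12, x = 1).
Term ratio: r(k) = 1 * (k-7) (k-\frac{5}{2}) / [(k-\frac{1}{3}) (k+1)] - rational in k, leading ratio 1; with t_0 = 12, classification follows.


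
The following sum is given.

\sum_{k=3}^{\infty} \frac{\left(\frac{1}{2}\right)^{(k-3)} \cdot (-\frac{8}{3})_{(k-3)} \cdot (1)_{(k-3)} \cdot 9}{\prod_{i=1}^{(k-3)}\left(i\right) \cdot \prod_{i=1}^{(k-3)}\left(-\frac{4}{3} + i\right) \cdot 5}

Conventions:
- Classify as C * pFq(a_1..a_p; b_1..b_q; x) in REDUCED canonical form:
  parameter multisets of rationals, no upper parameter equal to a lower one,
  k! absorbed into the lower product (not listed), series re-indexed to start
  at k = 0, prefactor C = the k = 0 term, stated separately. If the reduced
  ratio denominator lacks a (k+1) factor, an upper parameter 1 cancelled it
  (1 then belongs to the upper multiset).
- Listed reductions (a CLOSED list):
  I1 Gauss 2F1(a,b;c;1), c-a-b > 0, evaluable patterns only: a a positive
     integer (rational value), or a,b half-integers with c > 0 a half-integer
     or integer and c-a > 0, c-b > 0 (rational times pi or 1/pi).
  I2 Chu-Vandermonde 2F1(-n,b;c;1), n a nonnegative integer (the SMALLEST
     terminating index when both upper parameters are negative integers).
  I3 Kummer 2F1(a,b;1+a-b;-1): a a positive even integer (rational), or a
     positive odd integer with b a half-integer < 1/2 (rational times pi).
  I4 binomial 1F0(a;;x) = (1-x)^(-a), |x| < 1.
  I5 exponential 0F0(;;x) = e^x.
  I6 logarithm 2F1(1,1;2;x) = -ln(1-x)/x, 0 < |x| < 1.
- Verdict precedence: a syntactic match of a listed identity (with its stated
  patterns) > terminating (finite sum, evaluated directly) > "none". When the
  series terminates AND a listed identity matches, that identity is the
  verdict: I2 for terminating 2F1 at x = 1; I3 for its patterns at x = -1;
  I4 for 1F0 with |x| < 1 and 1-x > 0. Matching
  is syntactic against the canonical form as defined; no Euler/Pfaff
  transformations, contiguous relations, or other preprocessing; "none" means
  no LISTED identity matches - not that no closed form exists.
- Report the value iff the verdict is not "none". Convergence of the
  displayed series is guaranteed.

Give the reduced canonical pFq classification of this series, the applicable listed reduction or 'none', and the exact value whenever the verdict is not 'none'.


The series (x = \frac{1}{2}) is 2F1: upper {-\frac{8}{3}, 1}, lower {-\frac{1}{3}}, prefactor \frac{9}{5}. Verdict: none. A 2F1 with upper {-\frac{8}{3}, 1} fits none of I1-I6 at x = \frac{1}{2}; the sum runs forever.

The tell: x = \frac{1}{2} and the product of the first k integers (prefactor 9/5) is k!.
Adjacent-term ratio: r(k) = \frac{1}{2} * (k-\frac{8}{3}) (k+1) / [(k-\frac{1}{3}) (k+1)] - poly over poly, x = \frac{1}{2} from leading terms; C = \frac{9}{5} at k = 0.


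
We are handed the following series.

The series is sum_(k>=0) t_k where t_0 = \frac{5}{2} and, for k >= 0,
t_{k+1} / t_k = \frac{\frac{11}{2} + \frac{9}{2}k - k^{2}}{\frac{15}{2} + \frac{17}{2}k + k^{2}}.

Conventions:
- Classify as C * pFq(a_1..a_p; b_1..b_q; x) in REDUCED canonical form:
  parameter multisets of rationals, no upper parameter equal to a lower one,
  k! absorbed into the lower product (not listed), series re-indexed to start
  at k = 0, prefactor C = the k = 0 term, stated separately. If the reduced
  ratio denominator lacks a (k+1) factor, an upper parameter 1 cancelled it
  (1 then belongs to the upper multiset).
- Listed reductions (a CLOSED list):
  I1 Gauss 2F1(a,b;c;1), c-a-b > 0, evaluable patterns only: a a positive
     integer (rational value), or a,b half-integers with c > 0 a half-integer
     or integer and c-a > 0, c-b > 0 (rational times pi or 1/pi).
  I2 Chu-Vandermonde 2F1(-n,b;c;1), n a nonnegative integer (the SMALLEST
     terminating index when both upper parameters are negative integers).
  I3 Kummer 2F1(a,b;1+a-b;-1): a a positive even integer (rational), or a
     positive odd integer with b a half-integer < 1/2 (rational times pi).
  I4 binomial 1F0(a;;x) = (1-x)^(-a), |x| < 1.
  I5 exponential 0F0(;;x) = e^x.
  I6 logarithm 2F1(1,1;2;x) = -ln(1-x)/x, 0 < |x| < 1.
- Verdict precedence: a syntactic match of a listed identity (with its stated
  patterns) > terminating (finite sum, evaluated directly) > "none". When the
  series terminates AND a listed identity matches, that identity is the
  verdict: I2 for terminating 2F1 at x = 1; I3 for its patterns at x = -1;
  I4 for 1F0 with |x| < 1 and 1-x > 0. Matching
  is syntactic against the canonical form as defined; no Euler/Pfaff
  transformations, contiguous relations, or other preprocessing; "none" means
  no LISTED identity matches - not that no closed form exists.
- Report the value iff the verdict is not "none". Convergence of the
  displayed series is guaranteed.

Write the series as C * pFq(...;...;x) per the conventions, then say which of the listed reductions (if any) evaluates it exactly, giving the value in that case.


Canonical form: C = \frac{5}{2} times 2F1 with upper {-\frac{11}{2}, 1}, lower {\frac{15}{2}}, x = -1. Verdict: Kummer's theorem (I3) applies (x = -1; c = \frac{15}{2} equals 1+a-b for upper {-\frac{11}{2}, 1}: listed pattern). Value: \frac{15015}{8192} \cdot \pi.

Key observation: from the first term \frac{5}{2}: roots of the ratio polynomials (C = 5/2, x = -1) are the negated parameters.
Step ratio: r(k) = -1 * (k-\frac{11}{2}) (k+1) / [(k+\frac{15}{2}) (k+1)] - poly over poly, x = -1 from leading terms; C = \frac{5}{2} at k = 0.
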